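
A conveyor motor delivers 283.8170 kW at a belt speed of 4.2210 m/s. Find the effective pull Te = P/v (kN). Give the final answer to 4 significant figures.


Te = P / v = 283.8170 / 4.2210
Te = 67.24 kN


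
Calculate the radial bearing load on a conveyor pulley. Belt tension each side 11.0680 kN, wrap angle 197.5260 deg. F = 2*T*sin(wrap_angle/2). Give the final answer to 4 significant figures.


F = 2 * 11.0680 * sin(197.5260/2 deg)
F = 21.88 kN


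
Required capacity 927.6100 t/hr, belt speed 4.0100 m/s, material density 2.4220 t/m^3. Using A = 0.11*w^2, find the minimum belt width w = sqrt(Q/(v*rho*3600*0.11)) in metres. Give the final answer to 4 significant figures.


A_req = 927.6100 / (4.0100 * 2.4220 * 3600) = 0.0265304 m^2
w = sqrt(0.0265304 / 0.11)
w = 0.4911 m


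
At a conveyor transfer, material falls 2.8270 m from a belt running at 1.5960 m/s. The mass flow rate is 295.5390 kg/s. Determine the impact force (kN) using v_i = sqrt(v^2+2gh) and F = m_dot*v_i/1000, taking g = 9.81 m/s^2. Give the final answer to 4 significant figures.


v_i = sqrt(1.5960^2 + 2*9.81*2.8270) = 7.61662 m/s
F = 295.5390 * 7.61662 / 1000
F = 2.251 kN


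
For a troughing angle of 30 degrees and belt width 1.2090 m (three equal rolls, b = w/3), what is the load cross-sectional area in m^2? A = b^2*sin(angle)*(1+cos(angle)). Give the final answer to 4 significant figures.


b = 1.2090/3 = 0.403 m
A = 0.403^2 * sin(30 deg) * (1 + cos(30 deg))
A = 0.1515 m^2


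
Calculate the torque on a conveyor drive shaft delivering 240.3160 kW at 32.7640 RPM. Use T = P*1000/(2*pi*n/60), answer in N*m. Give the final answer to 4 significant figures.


omega = 2*pi*32.7640/60 = 3.43104 rad/s
T = 240.3160*1000 / 3.43104
T = 70040 N*m


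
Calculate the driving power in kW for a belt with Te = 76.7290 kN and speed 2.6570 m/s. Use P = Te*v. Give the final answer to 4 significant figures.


P = Te * v = 76.7290 * 2.6570
P = 203.9 kW


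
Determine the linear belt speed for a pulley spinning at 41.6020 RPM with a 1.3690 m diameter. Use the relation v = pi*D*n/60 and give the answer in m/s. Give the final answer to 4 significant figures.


v = pi * 1.3690 * 41.6020 / 60
v = 2.982 m/s


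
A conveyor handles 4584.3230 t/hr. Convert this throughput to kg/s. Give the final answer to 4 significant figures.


m_dot = 4584.3230 * 1000 / 3600
m_dot = 1273 kg/s


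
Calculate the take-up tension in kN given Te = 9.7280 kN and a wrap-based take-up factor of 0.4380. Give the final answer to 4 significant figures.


T_tu = 9.7280 * 0.4380
T_tu = 4.261 kN


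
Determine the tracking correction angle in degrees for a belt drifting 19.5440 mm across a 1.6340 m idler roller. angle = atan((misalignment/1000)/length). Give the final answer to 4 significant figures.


misalign_m = 19.5440 / 1000 = 0.019544 m
angle = atan(0.019544 / 1.6340)
angle = 0.6853 deg


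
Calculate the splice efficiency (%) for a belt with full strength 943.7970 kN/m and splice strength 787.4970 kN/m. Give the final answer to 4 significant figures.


Eff = 787.4970 / 943.7970 * 100
Eff = 83.44 %


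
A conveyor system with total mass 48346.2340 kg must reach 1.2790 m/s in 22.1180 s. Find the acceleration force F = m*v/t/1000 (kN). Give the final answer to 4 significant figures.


F = 48346.2340 * 1.2790 / 22.1180 / 1000
F = 2.796 kN


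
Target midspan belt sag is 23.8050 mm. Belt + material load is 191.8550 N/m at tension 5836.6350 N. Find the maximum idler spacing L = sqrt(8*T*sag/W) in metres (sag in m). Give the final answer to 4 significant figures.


sag = 23.8050/1000 = 0.023805 m
L = sqrt(8 * 5836.6350 * 0.023805 / 191.8550)
L = 2.407 m


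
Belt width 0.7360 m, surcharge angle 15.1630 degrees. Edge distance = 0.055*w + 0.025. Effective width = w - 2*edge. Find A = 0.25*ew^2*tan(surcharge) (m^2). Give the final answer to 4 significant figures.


edge = 0.055*0.7360 + 0.025 = 0.06548 m
ew = 0.7360 - 2*0.06548 = 0.60504 m
A = 0.25 * 0.60504^2 * tan(15.1630 deg)
A = 0.02480 m^2


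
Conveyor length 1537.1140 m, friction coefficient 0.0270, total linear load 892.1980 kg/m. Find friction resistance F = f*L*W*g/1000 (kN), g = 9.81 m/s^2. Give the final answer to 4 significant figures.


F = 0.0270 * 1537.1140 * 892.1980 * 9.81 / 1000
F = 363.2 kN


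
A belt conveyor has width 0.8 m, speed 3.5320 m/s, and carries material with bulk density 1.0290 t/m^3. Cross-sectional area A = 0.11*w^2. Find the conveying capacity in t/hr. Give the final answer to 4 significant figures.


A = 0.11 * 0.8^2 = 0.0704 m^2
C = 0.0704 * 3.5320 * 1.0290 * 3600
C = 921.1 t/hr


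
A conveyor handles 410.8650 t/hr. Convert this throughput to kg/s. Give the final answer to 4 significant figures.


m_dot = 410.8650 * 1000 / 3600
m_dot = 114.1 kg/s


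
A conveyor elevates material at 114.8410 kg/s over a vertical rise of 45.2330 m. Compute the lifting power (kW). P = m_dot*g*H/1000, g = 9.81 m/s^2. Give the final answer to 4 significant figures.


P = 114.8410 * 9.81 * 45.2330 / 1000
P = 50.96 kW


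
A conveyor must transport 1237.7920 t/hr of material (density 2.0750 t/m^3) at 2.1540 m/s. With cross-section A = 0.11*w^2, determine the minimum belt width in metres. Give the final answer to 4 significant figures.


A_req = 1237.7920 / (2.1540 * 2.0750 * 3600) = 0.0769275 m^2
w = sqrt(0.0769275 / 0.11)
w = 0.8363 m


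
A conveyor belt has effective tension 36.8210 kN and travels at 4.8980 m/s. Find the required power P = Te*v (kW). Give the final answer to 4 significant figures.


P = Te * v = 36.8210 * 4.8980
P = 180.3 kW


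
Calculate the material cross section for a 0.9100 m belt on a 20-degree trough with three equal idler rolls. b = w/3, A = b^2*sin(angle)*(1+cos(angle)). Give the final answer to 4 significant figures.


b = 0.9100/3 = 0.303333 m
A = 0.303333^2 * sin(20 deg) * (1 + cos(20 deg))
A = 0.06104 m^2


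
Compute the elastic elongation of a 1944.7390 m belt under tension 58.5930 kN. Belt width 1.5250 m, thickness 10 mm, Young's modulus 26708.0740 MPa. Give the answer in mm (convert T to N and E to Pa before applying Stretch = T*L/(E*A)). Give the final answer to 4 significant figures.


A = 1.5250 * 0.01 = 0.01525 m^2
Stretch = 58.5930*1000 * 1944.7390 / (26708.0740e6 * 0.01525) * 1000
Stretch = 279.8 mm


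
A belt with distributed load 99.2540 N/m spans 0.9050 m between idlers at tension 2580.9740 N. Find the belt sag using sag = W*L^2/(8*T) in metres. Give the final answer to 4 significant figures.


sag = 99.2540 * 0.9050^2 / (8 * 2580.9740)
sag = 0.003937 m


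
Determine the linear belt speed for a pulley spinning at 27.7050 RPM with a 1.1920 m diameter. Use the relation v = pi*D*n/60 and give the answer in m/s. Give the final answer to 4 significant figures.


v = pi * 1.1920 * 27.7050 / 60
v = 1.729 m/s


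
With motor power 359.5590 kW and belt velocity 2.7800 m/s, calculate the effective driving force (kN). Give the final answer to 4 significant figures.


Te = P / v = 359.5590 / 2.7800
Te = 129.3 kN


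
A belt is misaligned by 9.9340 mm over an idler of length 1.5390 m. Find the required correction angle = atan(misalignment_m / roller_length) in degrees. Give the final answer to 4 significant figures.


misalign_m = 9.9340 / 1000 = 0.009934 m
angle = atan(0.009934 / 1.5390)
angle = 0.3698 deg


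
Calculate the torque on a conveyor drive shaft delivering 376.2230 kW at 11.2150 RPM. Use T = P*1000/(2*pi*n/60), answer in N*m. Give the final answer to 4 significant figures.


omega = 2*pi*11.2150/60 = 1.17443 rad/s
T = 376.2230*1000 / 1.17443
T = 320300 N*m


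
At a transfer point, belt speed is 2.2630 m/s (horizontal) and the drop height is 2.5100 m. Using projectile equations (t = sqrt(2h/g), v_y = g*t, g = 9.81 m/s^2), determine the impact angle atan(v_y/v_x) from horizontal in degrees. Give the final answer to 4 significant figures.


t = sqrt(2*2.5100/9.81) = 0.715348 s
v_y = 9.81 * 0.715348 = 7.01756 m/s
angle = atan(7.01756 / 2.2630) = 72.13 deg


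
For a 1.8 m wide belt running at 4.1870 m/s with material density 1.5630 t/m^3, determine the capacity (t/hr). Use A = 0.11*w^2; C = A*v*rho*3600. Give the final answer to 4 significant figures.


A = 0.11 * 1.8^2 = 0.3564 m^2
C = 0.3564 * 4.1870 * 1.5630 * 3600
C = 8397 t/hr


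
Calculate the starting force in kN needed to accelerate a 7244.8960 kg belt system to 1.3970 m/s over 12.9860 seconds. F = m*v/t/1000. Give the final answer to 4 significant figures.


F = 7244.8960 * 1.3970 / 12.9860 / 1000
F = 0.7794 kN


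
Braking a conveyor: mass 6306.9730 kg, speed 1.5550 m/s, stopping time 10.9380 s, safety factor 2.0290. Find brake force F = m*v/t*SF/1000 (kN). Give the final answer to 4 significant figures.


F = 6306.9730 * 1.5550 / 10.9380 * 2.0290 / 1000
F = 1.819 kN


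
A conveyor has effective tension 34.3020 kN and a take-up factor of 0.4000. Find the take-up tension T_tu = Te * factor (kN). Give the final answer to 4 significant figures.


T_tu = 34.3020 * 0.4000
T_tu = 13.72 kN


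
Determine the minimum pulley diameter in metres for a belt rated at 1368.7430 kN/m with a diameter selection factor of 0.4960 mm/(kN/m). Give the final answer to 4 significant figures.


D = 1368.7430 * 0.4960 / 1000
D = 0.6789 m


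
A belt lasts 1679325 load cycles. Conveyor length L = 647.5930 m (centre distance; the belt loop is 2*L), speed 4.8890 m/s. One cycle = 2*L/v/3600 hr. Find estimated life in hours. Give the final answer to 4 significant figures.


cycle_time = 2 * 647.5930 / 4.8890 / 3600 = 0.0735884 hr
life = 1679325 * 0.0735884 = 123600 hours


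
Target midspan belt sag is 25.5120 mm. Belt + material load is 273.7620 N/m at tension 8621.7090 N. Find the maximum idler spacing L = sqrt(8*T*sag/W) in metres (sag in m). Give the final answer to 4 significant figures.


sag = 25.5120/1000 = 0.025512 m
L = sqrt(8 * 8621.7090 * 0.025512 / 273.7620)
L = 2.535 m


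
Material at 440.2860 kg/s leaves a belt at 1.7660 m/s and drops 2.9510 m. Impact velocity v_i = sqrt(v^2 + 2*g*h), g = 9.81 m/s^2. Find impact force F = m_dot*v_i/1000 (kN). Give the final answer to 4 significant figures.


v_i = sqrt(1.7660^2 + 2*9.81*2.9510) = 7.81136 m/s
F = 440.2860 * 7.81136 / 1000
F = 3.439 kN


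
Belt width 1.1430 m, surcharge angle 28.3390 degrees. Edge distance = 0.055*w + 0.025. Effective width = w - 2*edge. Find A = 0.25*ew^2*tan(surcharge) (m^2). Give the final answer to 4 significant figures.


edge = 0.055*1.1430 + 0.025 = 0.087865 m
ew = 1.1430 - 2*0.087865 = 0.96727 m
A = 0.25 * 0.96727^2 * tan(28.3390 deg)
A = 0.1261 m^2


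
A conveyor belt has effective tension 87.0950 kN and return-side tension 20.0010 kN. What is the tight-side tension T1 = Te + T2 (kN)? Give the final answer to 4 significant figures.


T1 = Te + T2 = 87.0950 + 20.0010
T1 = 107.1 kN


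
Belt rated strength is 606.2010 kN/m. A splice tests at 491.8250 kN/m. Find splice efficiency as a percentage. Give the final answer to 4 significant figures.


Eff = 491.8250 / 606.2010 * 100
Eff = 81.13 %


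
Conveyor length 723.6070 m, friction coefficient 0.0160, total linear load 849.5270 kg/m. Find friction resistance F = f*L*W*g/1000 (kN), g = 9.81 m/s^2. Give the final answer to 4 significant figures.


F = 0.0160 * 723.6070 * 849.5270 * 9.81 / 1000
F = 96.49 kN


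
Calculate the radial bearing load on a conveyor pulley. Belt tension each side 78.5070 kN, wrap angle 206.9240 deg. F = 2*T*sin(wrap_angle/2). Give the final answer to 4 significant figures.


F = 2 * 78.5070 * sin(206.9240/2 deg)
F = 152.7 kN


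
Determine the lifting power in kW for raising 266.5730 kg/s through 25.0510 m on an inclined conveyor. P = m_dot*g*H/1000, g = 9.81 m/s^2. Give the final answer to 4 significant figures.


P = 266.5730 * 9.81 * 25.0510 / 1000
P = 65.51 kW


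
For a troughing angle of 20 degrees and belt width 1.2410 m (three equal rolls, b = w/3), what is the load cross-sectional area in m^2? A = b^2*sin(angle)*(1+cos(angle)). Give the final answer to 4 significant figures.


b = 1.2410/3 = 0.413667 m
A = 0.413667^2 * sin(20 deg) * (1 + cos(20 deg))
A = 0.1135 m^2


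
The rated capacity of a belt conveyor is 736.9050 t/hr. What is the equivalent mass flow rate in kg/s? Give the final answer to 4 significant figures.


m_dot = 736.9050 * 1000 / 3600
m_dot = 204.7 kg/s


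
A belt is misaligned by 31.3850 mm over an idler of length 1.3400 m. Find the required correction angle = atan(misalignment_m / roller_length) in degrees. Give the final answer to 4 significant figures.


misalign_m = 31.3850 / 1000 = 0.031385 m
angle = atan(0.031385 / 1.3400)
angle = 1.342 deg


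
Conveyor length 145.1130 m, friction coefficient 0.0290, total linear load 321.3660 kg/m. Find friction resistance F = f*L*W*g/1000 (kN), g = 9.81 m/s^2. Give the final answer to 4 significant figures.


F = 0.0290 * 145.1130 * 321.3660 * 9.81 / 1000
F = 13.27 kN


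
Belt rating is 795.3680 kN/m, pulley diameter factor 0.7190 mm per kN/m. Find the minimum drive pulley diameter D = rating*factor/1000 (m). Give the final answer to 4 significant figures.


D = 795.3680 * 0.7190 / 1000
D = 0.5719 m


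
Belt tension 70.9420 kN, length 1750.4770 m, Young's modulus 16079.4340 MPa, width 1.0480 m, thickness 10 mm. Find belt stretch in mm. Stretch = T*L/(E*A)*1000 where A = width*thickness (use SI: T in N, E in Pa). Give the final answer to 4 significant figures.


A = 1.0480 * 0.01 = 0.01048 m^2
Stretch = 70.9420*1000 * 1750.4770 / (16079.4340e6 * 0.01048) * 1000
Stretch = 736.9 mm


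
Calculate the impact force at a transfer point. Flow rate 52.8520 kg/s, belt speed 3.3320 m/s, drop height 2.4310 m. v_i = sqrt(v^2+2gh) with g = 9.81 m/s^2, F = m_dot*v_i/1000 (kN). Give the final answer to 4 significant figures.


v_i = sqrt(3.3320^2 + 2*9.81*2.4310) = 7.66801 m/s
F = 52.8520 * 7.66801 / 1000
F = 0.4053 kN


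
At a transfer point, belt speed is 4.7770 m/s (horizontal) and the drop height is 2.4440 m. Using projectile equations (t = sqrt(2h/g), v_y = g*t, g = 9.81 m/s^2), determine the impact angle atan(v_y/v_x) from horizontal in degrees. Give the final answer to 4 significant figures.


t = sqrt(2*2.4440/9.81) = 0.70588 s
v_y = 9.81 * 0.70588 = 6.92468 m/s
angle = atan(6.92468 / 4.7770) = 55.40 deg


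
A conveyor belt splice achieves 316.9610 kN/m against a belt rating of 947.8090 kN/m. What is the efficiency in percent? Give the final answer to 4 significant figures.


Eff = 316.9610 / 947.8090 * 100
Eff = 33.44 %


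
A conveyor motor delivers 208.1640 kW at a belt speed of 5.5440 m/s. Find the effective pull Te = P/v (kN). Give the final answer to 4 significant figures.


Te = P / v = 208.1640 / 5.5440
Te = 37.55 kN


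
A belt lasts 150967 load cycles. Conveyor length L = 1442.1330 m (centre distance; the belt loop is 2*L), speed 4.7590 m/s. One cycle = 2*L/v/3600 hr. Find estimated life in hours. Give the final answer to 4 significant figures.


cycle_time = 2 * 1442.1330 / 4.7590 / 3600 = 0.168352 hr
life = 150967 * 0.168352 = 25420 hours


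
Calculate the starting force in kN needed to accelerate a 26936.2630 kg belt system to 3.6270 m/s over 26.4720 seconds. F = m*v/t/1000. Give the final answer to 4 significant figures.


F = 26936.2630 * 3.6270 / 26.4720 / 1000
F = 3.691 kN


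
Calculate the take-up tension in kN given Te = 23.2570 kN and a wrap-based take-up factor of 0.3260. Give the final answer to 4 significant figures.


T_tu = 23.2570 * 0.3260
T_tu = 7.582 kN


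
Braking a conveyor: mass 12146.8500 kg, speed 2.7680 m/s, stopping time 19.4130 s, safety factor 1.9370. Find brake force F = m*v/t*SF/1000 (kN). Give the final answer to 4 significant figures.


F = 12146.8500 * 2.7680 / 19.4130 * 1.9370 / 1000
F = 3.355 kN


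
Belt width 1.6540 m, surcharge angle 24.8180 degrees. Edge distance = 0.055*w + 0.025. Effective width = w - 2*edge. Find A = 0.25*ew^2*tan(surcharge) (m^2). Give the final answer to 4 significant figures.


edge = 0.055*1.6540 + 0.025 = 0.11597 m
ew = 1.6540 - 2*0.11597 = 1.42206 m
A = 0.25 * 1.42206^2 * tan(24.8180 deg)
A = 0.2338 m^2


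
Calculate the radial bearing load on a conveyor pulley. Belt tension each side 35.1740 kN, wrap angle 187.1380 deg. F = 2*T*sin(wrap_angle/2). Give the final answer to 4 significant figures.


F = 2 * 35.1740 * sin(187.1380/2 deg)
F = 70.21 kN


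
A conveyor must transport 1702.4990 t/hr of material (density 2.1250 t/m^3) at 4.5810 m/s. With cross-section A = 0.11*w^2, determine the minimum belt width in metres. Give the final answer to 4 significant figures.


A_req = 1702.4990 / (4.5810 * 2.1250 * 3600) = 0.0485809 m^2
w = sqrt(0.0485809 / 0.11)
w = 0.6646 m


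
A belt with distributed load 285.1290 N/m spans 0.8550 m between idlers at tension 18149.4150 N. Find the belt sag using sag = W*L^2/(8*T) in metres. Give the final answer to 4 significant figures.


sag = 285.1290 * 0.8550^2 / (8 * 18149.4150)
sag = 0.001436 m


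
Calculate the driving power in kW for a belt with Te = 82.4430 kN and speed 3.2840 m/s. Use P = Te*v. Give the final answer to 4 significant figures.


P = Te * v = 82.4430 * 3.2840
P = 270.7 kW


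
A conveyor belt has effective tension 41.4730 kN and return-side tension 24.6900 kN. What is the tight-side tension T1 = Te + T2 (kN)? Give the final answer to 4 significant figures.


T1 = Te + T2 = 41.4730 + 24.6900
T1 = 66.16 kN


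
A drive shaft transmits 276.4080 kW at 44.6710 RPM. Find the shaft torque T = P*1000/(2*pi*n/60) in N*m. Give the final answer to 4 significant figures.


omega = 2*pi*44.6710/60 = 4.67794 rad/s
T = 276.4080*1000 / 4.67794
T = 59090 N*m


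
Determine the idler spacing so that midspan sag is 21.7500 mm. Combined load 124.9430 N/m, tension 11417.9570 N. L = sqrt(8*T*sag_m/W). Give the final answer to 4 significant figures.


sag = 21.7500/1000 = 0.021750 m
L = sqrt(8 * 11417.9570 * 0.021750 / 124.9430)
L = 3.988 m


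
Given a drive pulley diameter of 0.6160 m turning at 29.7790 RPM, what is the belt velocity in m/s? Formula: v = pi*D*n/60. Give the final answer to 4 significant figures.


v = pi * 0.6160 * 29.7790 / 60
v = 0.9605 m/s


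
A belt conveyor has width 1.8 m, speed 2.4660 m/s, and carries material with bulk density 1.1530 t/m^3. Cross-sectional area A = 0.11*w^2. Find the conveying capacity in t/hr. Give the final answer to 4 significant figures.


A = 0.11 * 1.8^2 = 0.3564 m^2
C = 0.3564 * 2.4660 * 1.1530 * 3600
C = 3648 t/hr


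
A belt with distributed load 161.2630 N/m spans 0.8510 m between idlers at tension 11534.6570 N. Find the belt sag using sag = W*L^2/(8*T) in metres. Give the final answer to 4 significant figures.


sag = 161.2630 * 0.8510^2 / (8 * 11534.6570)
sag = 0.001266 m


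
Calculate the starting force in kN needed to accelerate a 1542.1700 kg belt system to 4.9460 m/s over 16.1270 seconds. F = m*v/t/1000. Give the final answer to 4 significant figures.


F = 1542.1700 * 4.9460 / 16.1270 / 1000
F = 0.4730 kN


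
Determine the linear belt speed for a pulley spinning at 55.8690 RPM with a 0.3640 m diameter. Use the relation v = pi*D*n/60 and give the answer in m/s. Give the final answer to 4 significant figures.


v = pi * 0.3640 * 55.8690 / 60
v = 1.065 m/s


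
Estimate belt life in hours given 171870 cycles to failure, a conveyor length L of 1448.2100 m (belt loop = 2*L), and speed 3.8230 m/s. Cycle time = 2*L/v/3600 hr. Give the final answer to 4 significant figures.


cycle_time = 2 * 1448.2100 / 3.8230 / 3600 = 0.210453 hr
life = 171870 * 0.210453 = 36170 hours


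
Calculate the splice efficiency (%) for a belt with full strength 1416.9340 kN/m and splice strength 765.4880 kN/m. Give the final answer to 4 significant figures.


Eff = 765.4880 / 1416.9340 * 100
Eff = 54.02 %


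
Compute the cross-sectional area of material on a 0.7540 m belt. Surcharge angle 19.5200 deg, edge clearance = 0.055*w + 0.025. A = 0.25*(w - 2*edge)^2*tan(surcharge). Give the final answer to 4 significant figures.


edge = 0.055*0.7540 + 0.025 = 0.06647 m
ew = 0.7540 - 2*0.06647 = 0.62106 m
A = 0.25 * 0.62106^2 * tan(19.5200 deg)
A = 0.03419 m^2


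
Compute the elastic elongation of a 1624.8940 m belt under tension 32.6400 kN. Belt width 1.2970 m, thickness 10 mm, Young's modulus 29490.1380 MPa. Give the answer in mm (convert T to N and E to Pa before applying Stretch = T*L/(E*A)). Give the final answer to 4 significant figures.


A = 1.2970 * 0.01 = 0.01297 m^2
Stretch = 32.6400*1000 * 1624.8940 / (29490.1380e6 * 0.01297) * 1000
Stretch = 138.7 mm


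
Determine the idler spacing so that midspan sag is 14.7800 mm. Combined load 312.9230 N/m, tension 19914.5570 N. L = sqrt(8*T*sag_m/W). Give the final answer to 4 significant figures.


sag = 14.7800/1000 = 0.014780 m
L = sqrt(8 * 19914.5570 * 0.014780 / 312.9230)
L = 2.743 m


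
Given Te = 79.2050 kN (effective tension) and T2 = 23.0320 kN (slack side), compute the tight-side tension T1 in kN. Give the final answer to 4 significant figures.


T1 = Te + T2 = 79.2050 + 23.0320
T1 = 102.2 kN


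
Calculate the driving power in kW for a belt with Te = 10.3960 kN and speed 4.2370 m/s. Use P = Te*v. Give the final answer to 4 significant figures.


P = Te * v = 10.3960 * 4.2370
P = 44.05 kW


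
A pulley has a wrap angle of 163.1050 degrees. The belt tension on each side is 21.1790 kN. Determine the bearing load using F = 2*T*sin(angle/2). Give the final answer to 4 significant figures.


F = 2 * 21.1790 * sin(163.1050/2 deg)
F = 41.90 kN


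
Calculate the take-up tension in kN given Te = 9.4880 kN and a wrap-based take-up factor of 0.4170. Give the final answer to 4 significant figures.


T_tu = 9.4880 * 0.4170
T_tu = 3.956 kN


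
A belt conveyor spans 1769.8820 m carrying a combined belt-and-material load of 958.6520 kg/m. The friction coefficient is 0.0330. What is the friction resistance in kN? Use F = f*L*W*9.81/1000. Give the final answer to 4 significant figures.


F = 0.0330 * 1769.8820 * 958.6520 * 9.81 / 1000
F = 549.3 kN


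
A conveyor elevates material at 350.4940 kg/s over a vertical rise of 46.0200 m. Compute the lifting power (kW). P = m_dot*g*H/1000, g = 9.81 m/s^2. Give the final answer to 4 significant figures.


P = 350.4940 * 9.81 * 46.0200 / 1000
P = 158.2 kW


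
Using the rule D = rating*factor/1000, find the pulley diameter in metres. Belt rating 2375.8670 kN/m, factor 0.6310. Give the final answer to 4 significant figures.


D = 2375.8670 * 0.6310 / 1000
D = 1.499 m


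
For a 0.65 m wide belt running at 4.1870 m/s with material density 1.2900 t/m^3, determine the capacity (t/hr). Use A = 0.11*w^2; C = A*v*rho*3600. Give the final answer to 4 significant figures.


A = 0.11 * 0.65^2 = 0.046475 m^2
C = 0.046475 * 4.1870 * 1.2900 * 3600
C = 903.7 t/hr


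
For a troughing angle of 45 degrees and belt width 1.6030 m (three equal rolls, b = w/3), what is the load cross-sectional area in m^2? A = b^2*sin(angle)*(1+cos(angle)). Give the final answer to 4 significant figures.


b = 1.6030/3 = 0.534333 m
A = 0.534333^2 * sin(45 deg) * (1 + cos(45 deg))
A = 0.3446 m^2


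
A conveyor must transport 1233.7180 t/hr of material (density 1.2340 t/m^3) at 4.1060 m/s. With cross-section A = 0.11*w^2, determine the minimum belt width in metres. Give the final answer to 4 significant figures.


A_req = 1233.7180 / (4.1060 * 1.2340 * 3600) = 0.0676362 m^2
w = sqrt(0.0676362 / 0.11)
w = 0.7841 m


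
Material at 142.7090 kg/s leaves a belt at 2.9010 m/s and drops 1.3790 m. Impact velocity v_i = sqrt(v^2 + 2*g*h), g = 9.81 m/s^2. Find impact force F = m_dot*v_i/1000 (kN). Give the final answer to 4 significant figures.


v_i = sqrt(2.9010^2 + 2*9.81*1.3790) = 5.95582 m/s
F = 142.7090 * 5.95582 / 1000
F = 0.8499 kN


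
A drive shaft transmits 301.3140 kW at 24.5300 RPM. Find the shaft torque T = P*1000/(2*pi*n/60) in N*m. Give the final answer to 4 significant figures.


omega = 2*pi*24.5300/60 = 2.56878 rad/s
T = 301.3140*1000 / 2.56878
T = 117300 N*m


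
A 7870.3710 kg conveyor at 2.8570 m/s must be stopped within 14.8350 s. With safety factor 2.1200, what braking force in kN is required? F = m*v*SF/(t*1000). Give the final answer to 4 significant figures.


F = 7870.3710 * 2.8570 / 14.8350 * 2.1200 / 1000
F = 3.213 kN


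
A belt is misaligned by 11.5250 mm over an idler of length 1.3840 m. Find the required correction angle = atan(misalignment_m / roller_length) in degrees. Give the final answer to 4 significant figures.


misalign_m = 11.5250 / 1000 = 0.011525 m
angle = atan(0.011525 / 1.3840)
angle = 0.4771 deg


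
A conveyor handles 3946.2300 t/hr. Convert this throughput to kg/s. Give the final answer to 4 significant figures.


m_dot = 3946.2300 * 1000 / 3600
m_dot = 1096 kg/s


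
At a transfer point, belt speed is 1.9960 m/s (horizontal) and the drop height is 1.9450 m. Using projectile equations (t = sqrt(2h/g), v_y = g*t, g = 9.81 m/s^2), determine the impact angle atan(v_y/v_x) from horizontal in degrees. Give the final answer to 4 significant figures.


t = sqrt(2*1.9450/9.81) = 0.62971 s
v_y = 9.81 * 0.62971 = 6.17746 m/s
angle = atan(6.17746 / 1.9960) = 72.09 deg


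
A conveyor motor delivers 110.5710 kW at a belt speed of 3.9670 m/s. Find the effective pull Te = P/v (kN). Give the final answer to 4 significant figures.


Te = P / v = 110.5710 / 3.9670
Te = 27.87 kN


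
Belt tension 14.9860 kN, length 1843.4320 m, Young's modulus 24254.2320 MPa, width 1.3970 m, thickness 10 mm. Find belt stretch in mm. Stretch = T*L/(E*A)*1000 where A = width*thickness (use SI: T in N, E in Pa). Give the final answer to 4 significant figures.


A = 1.3970 * 0.01 = 0.01397 m^2
Stretch = 14.9860*1000 * 1843.4320 / (24254.2320e6 * 0.01397) * 1000
Stretch = 81.53 mm


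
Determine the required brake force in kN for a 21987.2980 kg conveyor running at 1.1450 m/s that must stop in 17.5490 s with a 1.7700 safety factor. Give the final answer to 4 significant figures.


F = 21987.2980 * 1.1450 / 17.5490 * 1.7700 / 1000
F = 2.539 kN


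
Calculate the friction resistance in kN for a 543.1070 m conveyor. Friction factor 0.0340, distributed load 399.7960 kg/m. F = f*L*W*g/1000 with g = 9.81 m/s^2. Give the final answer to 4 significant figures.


F = 0.0340 * 543.1070 * 399.7960 * 9.81 / 1000
F = 72.42 kN


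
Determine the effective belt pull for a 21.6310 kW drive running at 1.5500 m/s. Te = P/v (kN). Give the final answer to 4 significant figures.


Te = P / v = 21.6310 / 1.5500
Te = 13.96 kN


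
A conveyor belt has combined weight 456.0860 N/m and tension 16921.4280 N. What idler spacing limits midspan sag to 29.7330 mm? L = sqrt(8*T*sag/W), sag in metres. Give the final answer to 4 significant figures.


sag = 29.7330/1000 = 0.029733 m
L = sqrt(8 * 16921.4280 * 0.029733 / 456.0860)
L = 2.971 m


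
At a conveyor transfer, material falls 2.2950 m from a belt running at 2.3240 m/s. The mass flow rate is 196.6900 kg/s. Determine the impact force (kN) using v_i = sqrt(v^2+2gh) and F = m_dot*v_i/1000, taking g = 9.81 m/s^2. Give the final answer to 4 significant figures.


v_i = sqrt(2.3240^2 + 2*9.81*2.2950) = 7.10133 m/s
F = 196.6900 * 7.10133 / 1000
F = 1.397 kN


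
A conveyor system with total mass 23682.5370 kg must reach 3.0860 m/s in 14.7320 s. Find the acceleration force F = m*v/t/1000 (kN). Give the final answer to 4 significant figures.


F = 23682.5370 * 3.0860 / 14.7320 / 1000
F = 4.961 kN


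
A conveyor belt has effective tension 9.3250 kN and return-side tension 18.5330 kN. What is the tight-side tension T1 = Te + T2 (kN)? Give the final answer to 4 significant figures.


T1 = Te + T2 = 9.3250 + 18.5330
T1 = 27.86 kN


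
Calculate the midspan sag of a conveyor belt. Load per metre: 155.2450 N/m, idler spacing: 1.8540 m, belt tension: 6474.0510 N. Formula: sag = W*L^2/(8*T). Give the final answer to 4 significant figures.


sag = 155.2450 * 1.8540^2 / (8 * 6474.0510)
sag = 0.01030 m


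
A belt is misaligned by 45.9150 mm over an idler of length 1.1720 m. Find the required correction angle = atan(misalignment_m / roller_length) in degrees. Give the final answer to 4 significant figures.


misalign_m = 45.9150 / 1000 = 0.045915 m
angle = atan(0.045915 / 1.1720)
angle = 2.244 deg


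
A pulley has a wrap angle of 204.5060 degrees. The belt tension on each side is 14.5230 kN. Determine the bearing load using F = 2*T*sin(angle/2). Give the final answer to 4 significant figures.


F = 2 * 14.5230 * sin(204.5060/2 deg)
F = 28.38 kN


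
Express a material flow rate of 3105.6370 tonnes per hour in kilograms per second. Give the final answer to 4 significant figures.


m_dot = 3105.6370 * 1000 / 3600
m_dot = 862.7 kg/s


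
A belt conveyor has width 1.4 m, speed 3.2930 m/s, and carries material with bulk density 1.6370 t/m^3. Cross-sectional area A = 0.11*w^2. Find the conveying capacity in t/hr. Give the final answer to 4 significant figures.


A = 0.11 * 1.4^2 = 0.2156 m^2
C = 0.2156 * 3.2930 * 1.6370 * 3600
C = 4184 t/hr


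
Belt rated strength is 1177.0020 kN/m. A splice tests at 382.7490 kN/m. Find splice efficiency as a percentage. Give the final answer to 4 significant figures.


Eff = 382.7490 / 1177.0020 * 100
Eff = 32.52 %


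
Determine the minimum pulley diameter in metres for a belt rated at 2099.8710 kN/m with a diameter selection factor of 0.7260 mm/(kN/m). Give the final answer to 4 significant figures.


D = 2099.8710 * 0.7260 / 1000
D = 1.525 m


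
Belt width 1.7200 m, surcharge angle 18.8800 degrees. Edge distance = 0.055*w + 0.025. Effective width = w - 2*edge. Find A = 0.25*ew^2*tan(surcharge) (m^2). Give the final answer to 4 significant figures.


edge = 0.055*1.7200 + 0.025 = 0.1196 m
ew = 1.7200 - 2*0.1196 = 1.4808 m
A = 0.25 * 1.4808^2 * tan(18.8800 deg)
A = 0.1875 m^2


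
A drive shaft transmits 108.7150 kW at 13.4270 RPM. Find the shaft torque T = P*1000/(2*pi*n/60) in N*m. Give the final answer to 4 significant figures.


omega = 2*pi*13.4270/60 = 1.40607 rad/s
T = 108.7150*1000 / 1.40607
T = 77320 N*m


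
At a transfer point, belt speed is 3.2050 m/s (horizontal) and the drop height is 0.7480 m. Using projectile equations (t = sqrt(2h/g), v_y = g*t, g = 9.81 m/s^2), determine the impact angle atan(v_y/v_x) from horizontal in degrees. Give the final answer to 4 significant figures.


t = sqrt(2*0.7480/9.81) = 0.390509 s
v_y = 9.81 * 0.390509 = 3.83089 m/s
angle = atan(3.83089 / 3.2050) = 50.08 deg


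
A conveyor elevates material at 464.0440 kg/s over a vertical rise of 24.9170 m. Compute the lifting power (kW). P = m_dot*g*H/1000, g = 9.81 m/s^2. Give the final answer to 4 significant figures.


P = 464.0440 * 9.81 * 24.9170 / 1000
P = 113.4 kW


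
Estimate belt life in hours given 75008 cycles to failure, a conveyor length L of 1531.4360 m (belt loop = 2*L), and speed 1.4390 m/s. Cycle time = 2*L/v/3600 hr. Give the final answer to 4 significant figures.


cycle_time = 2 * 1531.4360 / 1.4390 / 3600 = 0.591242 hr
life = 75008 * 0.591242 = 44350 hours


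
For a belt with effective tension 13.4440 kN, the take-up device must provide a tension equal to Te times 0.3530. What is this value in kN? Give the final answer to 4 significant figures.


T_tu = 13.4440 * 0.3530
T_tu = 4.746 kN


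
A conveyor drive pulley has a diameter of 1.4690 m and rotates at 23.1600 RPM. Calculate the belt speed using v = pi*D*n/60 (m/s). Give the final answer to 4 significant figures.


v = pi * 1.4690 * 23.1600 / 60
v = 1.781 m/s


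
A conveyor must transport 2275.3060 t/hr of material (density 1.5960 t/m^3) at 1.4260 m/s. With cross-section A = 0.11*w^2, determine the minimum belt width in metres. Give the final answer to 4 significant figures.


A_req = 2275.3060 / (1.4260 * 1.5960 * 3600) = 0.277706 m^2
w = sqrt(0.277706 / 0.11)
w = 1.589 m


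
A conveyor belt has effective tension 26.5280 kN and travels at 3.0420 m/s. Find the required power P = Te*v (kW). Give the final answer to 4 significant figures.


P = Te * v = 26.5280 * 3.0420
P = 80.70 kW


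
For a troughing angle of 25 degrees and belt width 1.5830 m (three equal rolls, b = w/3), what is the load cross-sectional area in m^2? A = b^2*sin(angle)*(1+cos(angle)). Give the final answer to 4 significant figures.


b = 1.5830/3 = 0.527667 m
A = 0.527667^2 * sin(25 deg) * (1 + cos(25 deg))
A = 0.2243 m^2


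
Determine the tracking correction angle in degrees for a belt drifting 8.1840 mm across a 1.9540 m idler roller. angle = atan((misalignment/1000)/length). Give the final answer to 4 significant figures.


misalign_m = 8.1840 / 1000 = 0.008184 m
angle = atan(0.008184 / 1.9540)
angle = 0.2400 deg


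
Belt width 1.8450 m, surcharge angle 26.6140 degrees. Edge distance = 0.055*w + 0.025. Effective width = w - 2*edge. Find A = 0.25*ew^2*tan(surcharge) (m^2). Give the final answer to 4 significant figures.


edge = 0.055*1.8450 + 0.025 = 0.126475 m
ew = 1.8450 - 2*0.126475 = 1.59205 m
A = 0.25 * 1.59205^2 * tan(26.6140 deg)
A = 0.3175 m^2


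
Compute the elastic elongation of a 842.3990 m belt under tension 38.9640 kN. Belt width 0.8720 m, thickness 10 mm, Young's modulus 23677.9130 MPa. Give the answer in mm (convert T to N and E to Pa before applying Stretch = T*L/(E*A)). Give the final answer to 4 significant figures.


A = 0.8720 * 0.01 = 0.00872 m^2
Stretch = 38.9640*1000 * 842.3990 / (23677.9130e6 * 0.00872) * 1000
Stretch = 159.0 mm


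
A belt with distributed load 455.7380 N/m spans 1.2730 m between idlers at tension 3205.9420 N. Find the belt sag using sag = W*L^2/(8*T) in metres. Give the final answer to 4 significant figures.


sag = 455.7380 * 1.2730^2 / (8 * 3205.9420)
sag = 0.02880 m


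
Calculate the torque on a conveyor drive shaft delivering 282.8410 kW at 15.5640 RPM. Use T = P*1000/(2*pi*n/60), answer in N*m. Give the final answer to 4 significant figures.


omega = 2*pi*15.5640/60 = 1.62986 rad/s
T = 282.8410*1000 / 1.62986
T = 173500 N*m


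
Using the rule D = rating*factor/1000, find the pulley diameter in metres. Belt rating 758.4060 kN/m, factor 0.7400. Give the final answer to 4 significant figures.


D = 758.4060 * 0.7400 / 1000
D = 0.5612 m


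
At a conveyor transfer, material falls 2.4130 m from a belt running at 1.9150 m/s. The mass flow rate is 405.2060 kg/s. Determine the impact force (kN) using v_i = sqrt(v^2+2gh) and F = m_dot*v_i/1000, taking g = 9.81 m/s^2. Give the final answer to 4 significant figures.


v_i = sqrt(1.9150^2 + 2*9.81*2.4130) = 7.14215 m/s
F = 405.2060 * 7.14215 / 1000
F = 2.894 kN


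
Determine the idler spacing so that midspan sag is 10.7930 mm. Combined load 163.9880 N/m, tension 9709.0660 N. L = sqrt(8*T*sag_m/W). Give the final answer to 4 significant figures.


sag = 10.7930/1000 = 0.010793 m
L = sqrt(8 * 9709.0660 * 0.010793 / 163.9880)
L = 2.261 m


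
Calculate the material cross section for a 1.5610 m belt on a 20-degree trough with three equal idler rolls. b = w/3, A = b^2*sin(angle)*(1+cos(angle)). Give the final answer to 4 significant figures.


b = 1.5610/3 = 0.520333 m
A = 0.520333^2 * sin(20 deg) * (1 + cos(20 deg))
A = 0.1796 m^2


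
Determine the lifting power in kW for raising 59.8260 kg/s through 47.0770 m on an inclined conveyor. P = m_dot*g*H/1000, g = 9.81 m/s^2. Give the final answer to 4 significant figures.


P = 59.8260 * 9.81 * 47.0770 / 1000
P = 27.63 kW


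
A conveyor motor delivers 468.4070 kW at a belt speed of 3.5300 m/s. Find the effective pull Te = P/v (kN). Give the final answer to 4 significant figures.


Te = P / v = 468.4070 / 3.5300
Te = 132.7 kN


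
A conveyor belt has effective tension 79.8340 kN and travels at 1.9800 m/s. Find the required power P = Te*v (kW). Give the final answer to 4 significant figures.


P = Te * v = 79.8340 * 1.9800
P = 158.1 kW


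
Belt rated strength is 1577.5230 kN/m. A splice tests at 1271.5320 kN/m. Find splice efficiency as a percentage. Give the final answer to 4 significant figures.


Eff = 1271.5320 / 1577.5230 * 100
Eff = 80.60 %


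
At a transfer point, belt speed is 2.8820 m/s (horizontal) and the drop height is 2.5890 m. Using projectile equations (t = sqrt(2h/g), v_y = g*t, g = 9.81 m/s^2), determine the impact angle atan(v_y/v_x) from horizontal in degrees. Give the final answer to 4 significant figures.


t = sqrt(2*2.5890/9.81) = 0.726518 s
v_y = 9.81 * 0.726518 = 7.12714 m/s
angle = atan(7.12714 / 2.8820) = 67.98 deg


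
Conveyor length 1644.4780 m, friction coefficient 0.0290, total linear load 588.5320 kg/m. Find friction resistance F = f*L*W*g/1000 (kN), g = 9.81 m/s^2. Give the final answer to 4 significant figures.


F = 0.0290 * 1644.4780 * 588.5320 * 9.81 / 1000
F = 275.3 kN


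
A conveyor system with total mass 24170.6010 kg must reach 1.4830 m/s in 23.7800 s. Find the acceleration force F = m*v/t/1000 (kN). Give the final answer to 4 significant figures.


F = 24170.6010 * 1.4830 / 23.7800 / 1000
F = 1.507 kN


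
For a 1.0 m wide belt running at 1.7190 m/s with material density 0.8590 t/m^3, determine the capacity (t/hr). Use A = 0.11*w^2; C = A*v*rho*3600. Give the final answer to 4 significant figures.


A = 0.11 * 1.0^2 = 0.11 m^2
C = 0.11 * 1.7190 * 0.8590 * 3600
C = 584.7 t/hr


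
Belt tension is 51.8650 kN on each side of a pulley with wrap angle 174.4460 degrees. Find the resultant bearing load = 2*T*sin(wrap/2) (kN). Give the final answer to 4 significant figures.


F = 2 * 51.8650 * sin(174.4460/2 deg)
F = 103.6 kN


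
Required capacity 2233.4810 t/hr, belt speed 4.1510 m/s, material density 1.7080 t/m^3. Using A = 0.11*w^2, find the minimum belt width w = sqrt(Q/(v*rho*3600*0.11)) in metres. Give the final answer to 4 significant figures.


A_req = 2233.4810 / (4.1510 * 1.7080 * 3600) = 0.0875063 m^2
w = sqrt(0.0875063 / 0.11)
w = 0.8919 m


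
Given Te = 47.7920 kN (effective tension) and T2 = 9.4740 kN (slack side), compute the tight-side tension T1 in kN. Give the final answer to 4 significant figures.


T1 = Te + T2 = 47.7920 + 9.4740
T1 = 57.27 kN


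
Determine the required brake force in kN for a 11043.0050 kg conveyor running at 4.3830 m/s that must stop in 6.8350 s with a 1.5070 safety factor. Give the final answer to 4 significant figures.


F = 11043.0050 * 4.3830 / 6.8350 * 1.5070 / 1000
F = 10.67 kN


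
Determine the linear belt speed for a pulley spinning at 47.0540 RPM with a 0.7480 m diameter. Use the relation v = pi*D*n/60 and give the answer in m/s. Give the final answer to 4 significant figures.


v = pi * 0.7480 * 47.0540 / 60
v = 1.843 m/s


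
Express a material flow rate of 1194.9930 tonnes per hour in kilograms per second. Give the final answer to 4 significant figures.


m_dot = 1194.9930 * 1000 / 3600
m_dot = 331.9 kg/s


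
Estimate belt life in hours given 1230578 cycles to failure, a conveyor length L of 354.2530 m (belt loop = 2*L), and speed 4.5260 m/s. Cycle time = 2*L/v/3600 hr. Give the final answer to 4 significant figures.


cycle_time = 2 * 354.2530 / 4.5260 / 3600 = 0.0434837 hr
life = 1230578 * 0.0434837 = 53510 hours


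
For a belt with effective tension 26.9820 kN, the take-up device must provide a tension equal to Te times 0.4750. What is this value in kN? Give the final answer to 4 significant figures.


T_tu = 26.9820 * 0.4750
T_tu = 12.82 kN


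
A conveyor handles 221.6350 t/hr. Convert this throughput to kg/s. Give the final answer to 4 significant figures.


m_dot = 221.6350 * 1000 / 3600
m_dot = 61.57 kg/s
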